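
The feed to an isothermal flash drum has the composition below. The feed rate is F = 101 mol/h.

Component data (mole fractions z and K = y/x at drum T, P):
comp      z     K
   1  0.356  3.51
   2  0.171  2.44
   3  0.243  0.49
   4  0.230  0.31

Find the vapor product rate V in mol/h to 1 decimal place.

Let ψ = V/F and solve Σ zᵢ(Kᵢ−1)/(1+ψ(Kᵢ−1)) = 0.
g(0) = ΣzᵢKᵢ − 1 = 0.857 and g(1) = 1 − Σzᵢ/Kᵢ = -0.409, so a root lies in (0, 1).
Newton–Raphson from ψ = 0.5:
  ψ = 0.500: g = 0.1308, g' = -0.930 → ψ = 0.641
  ψ = 0.641: g = 0.0022, g' = -0.917 → ψ = 0.643
Converged at ψ = 0.643.
Then V = ψ·F = 0.6430·101 = 64.9 mol/h and L = F − V = 36.1 mol/h.

V = 64.9 mol/h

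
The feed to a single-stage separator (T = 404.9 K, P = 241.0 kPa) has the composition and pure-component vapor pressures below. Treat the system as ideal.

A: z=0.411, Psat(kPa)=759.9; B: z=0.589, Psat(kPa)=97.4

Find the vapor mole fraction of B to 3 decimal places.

Raoult's law: Kᵢ = Pᵢˢᵃᵗ/P = Pᵢˢᵃᵗ/241.0.
  K_A = 759.9/241.0 = 3.15311, K_B = 97.4/241.0 = 0.40415
Material balance + equilibrium reduce to Σ zᵢ(Kᵢ−1)/(1+ψ(Kᵢ−1)) = 0.
g(0) = ΣzᵢKᵢ − 1 = 0.534 and g(1) = 1 − Σzᵢ/Kᵢ = -0.588, so a root lies in (0, 1).
Binary case is linear: z₁(K₁−1)(1+ψ(K₂−1)) + z₂(K₂−1)(1+ψ(K₁−1)) = 0
⇒ ψ = [z₁(K₁−1)+z₂(K₂−1)] / [−(K₁−1)(K₂−1)] = 0.5340/1.2829 = 0.416
Compositions from xᵢ = zᵢ/(1+ψ(Kᵢ−1)), yᵢ = Kᵢxᵢ:
  A: x = 0.217, y = 0.683
  B: x = 0.783, y = 0.317

y_B = 0.317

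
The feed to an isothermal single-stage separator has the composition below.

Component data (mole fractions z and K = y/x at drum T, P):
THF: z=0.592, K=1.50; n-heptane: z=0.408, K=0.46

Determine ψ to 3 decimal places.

Binary case is linear: z₁(K₁−1)(1+ψ(K₂−1)) + z₂(K₂−1)(1+ψ(K₁−1)) = 0
⇒ ψ = [z₁(K₁−1)+z₂(K₂−1)] / [−(K₁−1)(K₂−1)] = 0.0757/0.2700 = 0.280

ψ = 0.280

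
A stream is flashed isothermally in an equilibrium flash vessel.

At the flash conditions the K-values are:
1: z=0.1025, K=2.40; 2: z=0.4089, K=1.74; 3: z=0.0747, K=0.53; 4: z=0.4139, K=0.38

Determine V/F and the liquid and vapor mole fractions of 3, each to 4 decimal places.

V/F = 0.2854, x_3 = 0.0863, y_3 = 0.0457

Material balance + equilibrium reduce to Σ zᵢ(Kᵢ−1)/(1+V/F(Kᵢ−1)) = 0.
g(0) = ΣzᵢKᵢ − 1 = 0.1544 and g(1) = 1 − Σzᵢ/Kᵢ = -0.5079, so a root lies in (0, 1).
Newton iteration, V/F⁰ = 0.5:
  V/F = 0.5000: g = -0.11253, g' = -0.5512 → V/F = 0.2958
  V/F = 0.2958: g = -0.00533, g' = -0.5120 → V/F = 0.2854
Converged at V/F = 0.2854.
Compositions from xᵢ = zᵢ/(1+V/F(Kᵢ−1)), yᵢ = Kᵢxᵢ:
  1: x = 0.0732, y = 0.1758
  2: x = 0.3376, y = 0.5874
  3: x = 0.0863, y = 0.0457
  4: x = 0.5029, y = 0.1911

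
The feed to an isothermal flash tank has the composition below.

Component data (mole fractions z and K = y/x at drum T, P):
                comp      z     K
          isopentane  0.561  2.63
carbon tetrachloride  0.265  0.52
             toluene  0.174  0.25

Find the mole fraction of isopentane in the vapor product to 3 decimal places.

Material balance + equilibrium reduce to Σ zᵢ(Kᵢ−1)/(1+ψ(Kᵢ−1)) = 0.
Feasibility: ΣzᵢKᵢ = 1.657, Σzᵢ/Kᵢ = 1.419 — both > 1, two phases present.
Newton iteration, ψ⁰ = 0.41:
  ψ = 0.410: g = 0.2013, g' = -0.834 → ψ = 0.651
  ψ = 0.651: g = 0.0034, g' = -0.854 → ψ = 0.655
Converged at ψ = 0.655.
Compositions from xᵢ = zᵢ/(1+ψ(Kᵢ−1)), yᵢ = Kᵢxᵢ:
  isopentane: x = 0.271, y = 0.713
  carbon tetrachloride: x = 0.387, y = 0.201
  toluene: x = 0.342, y = 0.086

y_isopentane = 0.713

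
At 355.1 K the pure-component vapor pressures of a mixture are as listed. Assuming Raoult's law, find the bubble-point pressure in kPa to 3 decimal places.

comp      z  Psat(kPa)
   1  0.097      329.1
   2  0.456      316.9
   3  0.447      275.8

At the bubble point ψ → 0, so ΣzᵢKᵢ = 1 with Kᵢ = Pᵢˢᵃᵗ/P ⇒ P = ΣzᵢPᵢˢᵃᵗ.
P = 0.097·329.1 + 0.456·316.9 + 0.447·275.8 = 299.712 kPa

Pbub = 299.712 kPa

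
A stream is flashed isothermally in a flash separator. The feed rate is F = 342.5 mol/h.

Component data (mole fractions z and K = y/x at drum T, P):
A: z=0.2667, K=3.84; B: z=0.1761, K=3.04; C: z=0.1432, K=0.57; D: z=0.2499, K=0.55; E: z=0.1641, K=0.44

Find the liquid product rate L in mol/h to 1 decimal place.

L = 103.8 mol/h

Material balance + equilibrium reduce to Σ zᵢ(Kᵢ−1)/(1+V/F(Kᵢ−1)) = 0.
g(0) = ΣzᵢKᵢ − 1 = 0.8507 and g(1) = 1 − Σzᵢ/Kᵢ = -0.2059, so a root lies in (0, 1).
Iterate (Newton) starting at V/F = 0.37:
  V/F = 0.3700: g = 0.25000, g' = -0.9416 → V/F = 0.6355
  V/F = 0.6355: g = 0.04159, g' = -0.6858 → V/F = 0.6961
  V/F = 0.6961: g = 0.00062, g' = -0.6673 → V/F = 0.6971
Converged at V/F = 0.6971.
Then V = V/F·F = 0.6971·342.5 = 238.7 mol/h and L = F − V = 103.8 mol/h.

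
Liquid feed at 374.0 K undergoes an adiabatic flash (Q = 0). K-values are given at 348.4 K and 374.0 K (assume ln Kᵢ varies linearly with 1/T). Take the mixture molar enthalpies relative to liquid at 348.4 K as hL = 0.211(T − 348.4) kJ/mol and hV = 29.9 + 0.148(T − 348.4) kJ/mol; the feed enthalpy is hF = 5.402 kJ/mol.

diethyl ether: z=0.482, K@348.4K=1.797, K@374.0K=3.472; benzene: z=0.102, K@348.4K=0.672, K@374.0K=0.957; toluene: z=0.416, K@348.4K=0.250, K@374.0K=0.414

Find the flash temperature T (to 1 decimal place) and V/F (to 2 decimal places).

T = 350.7 K, V/F = 0.17

Adiabatic flash: solve Rachford–Rice at each trial T, then check hF = ψ·hV(T) + (1−ψ)·hL(T).
  T = 348.4 K: K = (1.797, 0.672, 0.250), RR gives ψ = 0.071, H_out = 2.111 kJ/mol
  T = 374.0 K: K = (3.472, 0.957, 0.414), RR gives ψ = 0.723, H_out = 25.852 kJ/mol
  T = 361.2 K: K = (2.527, 0.807, 0.325), RR gives ψ = 0.464, H_out = 16.200 kJ/mol
  T = 354.8 K: K = (2.138, 0.738, 0.286), RR gives ψ = 0.302, H_out = 10.261 kJ/mol
  T = 351.6 K: K = (1.961, 0.704, 0.267), RR gives ψ = 0.199, H_out = 6.592 kJ/mol
  T = 350.0 K: K = (1.878, 0.688, 0.259), RR gives ψ = 0.139, H_out = 4.477 kJ/mol
Linear interpolation between T = 350.0 (H_out = 4.477) and T = 351.6 (H_out = 6.592) on hF = 5.402 gives T ≈ 350.7 K, at which ψ = 0.17.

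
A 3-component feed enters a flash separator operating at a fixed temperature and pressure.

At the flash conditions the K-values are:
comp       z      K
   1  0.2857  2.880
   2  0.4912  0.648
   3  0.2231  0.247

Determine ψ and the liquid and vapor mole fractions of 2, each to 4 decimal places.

ψ = 0.2085, x_2 = 0.5301, y_2 = 0.3435

Material balance + equilibrium reduce to Σ zᵢ(Kᵢ−1)/(1+ψ(Kᵢ−1)) = 0.
Feasibility: ΣzᵢKᵢ = 1.1962, Σzᵢ/Kᵢ = 1.7605 — both > 1, two phases present.
Iterate (Newton) starting at ψ = 0.59:
  ψ = 0.5900: g = -0.26586, g' = -0.7335 → ψ = 0.2276
  ψ = 0.2276: g = -0.01451, g' = -0.7515 → ψ = 0.2083
  ψ = 0.2083: g = 0.00018, g' = -0.7703 → ψ = 0.2085
Converged at ψ = 0.2085.
Compositions from xᵢ = zᵢ/(1+ψ(Kᵢ−1)), yᵢ = Kᵢxᵢ:
  1: x = 0.2053, y = 0.5911
  2: x = 0.5301, y = 0.3435
  3: x = 0.2646, y = 0.0654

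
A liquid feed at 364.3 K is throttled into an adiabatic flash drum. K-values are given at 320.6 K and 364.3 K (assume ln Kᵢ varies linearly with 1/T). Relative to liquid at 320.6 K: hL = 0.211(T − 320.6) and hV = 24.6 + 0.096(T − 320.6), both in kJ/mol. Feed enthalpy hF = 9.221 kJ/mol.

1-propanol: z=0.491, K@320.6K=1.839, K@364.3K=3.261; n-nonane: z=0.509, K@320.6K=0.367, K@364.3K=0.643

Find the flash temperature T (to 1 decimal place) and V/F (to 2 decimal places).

Adiabatic flash: solve Rachford–Rice at each trial T, then check hF = ψ·hV(T) + (1−ψ)·hL(T).
  T = 320.6 K: K = (1.839, 0.367), RR gives ψ = 0.169, H_out = 4.157 kJ/mol
  T = 364.3 K: K = (3.261, 0.643), RR gives ψ = 1.000, H_out = 28.795 kJ/mol
  T = 342.5 K: K = (2.496, 0.495), RR gives ψ = 0.632, H_out = 18.570 kJ/mol
  T = 331.6 K: K = (2.155, 0.429), RR gives ψ = 0.418, H_out = 12.085 kJ/mol
  T = 326.1 K: K = (1.993, 0.397), RR gives ψ = 0.302, H_out = 8.397 kJ/mol
  T = 328.9 K: K = (2.075, 0.413), RR gives ψ = 0.363, H_out = 10.327 kJ/mol
  T = 327.5 K: K = (2.034, 0.405), RR gives ψ = 0.333, H_out = 9.378 kJ/mol
Linear interpolation between T = 326.1 (H_out = 8.397) and T = 327.5 (H_out = 9.378) on hF = 9.221 gives T ≈ 327.3 K, at which ψ = 0.33.

T = 327.3 K, V/F = 0.33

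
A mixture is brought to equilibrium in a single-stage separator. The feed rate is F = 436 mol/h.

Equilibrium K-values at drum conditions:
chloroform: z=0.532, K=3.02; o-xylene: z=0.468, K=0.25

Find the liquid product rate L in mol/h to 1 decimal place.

L = 227.7 mol/h

Let ψ = V/F and solve Σ zᵢ(Kᵢ−1)/(1+ψ(Kᵢ−1)) = 0.
Feasibility: ΣzᵢKᵢ = 1.724, Σzᵢ/Kᵢ = 2.048 — both > 1, two phases present.
Newton–Raphson from ψ = 0.5:
  ψ = 0.500: g = -0.0270, g' = -1.211 → ψ = 0.478
Converged at ψ = 0.478.
Then V = ψ·F = 0.4777·436 = 208.3 mol/h and L = F − V = 227.7 mol/h.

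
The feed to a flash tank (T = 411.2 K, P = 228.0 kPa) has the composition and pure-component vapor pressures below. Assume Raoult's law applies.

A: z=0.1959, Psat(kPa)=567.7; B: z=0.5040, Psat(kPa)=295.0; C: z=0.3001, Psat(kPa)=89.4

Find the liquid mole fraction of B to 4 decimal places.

x_B = 0.4303

Raoult's law: Kᵢ = Pᵢˢᵃᵗ/P = Pᵢˢᵃᵗ/228.0.
  K_A = 567.7/228.0 = 2.489912, K_B = 295.0/228.0 = 1.293860, K_C = 89.4/228.0 = 0.392105
Material balance + equilibrium reduce to Σ zᵢ(Kᵢ−1)/(1+ψ(Kᵢ−1)) = 0.
g(0) = ΣzᵢKᵢ − 1 = 0.2575 and g(1) = 1 − Σzᵢ/Kᵢ = -0.2336, so a root lies in (0, 1).
Newton iteration, ψ⁰ = 0.44:
  ψ = 0.4400: g = 0.05841, g' = -0.3995 → ψ = 0.5862
  ψ = 0.5862: g = -0.00129, g' = -0.4233 → ψ = 0.5832
Converged at ψ = 0.5832.
Compositions from xᵢ = zᵢ/(1+ψ(Kᵢ−1)), yᵢ = Kᵢxᵢ:
  A: x = 0.1048, y = 0.2610
  B: x = 0.4303, y = 0.5567
  C: x = 0.4649, y = 0.1823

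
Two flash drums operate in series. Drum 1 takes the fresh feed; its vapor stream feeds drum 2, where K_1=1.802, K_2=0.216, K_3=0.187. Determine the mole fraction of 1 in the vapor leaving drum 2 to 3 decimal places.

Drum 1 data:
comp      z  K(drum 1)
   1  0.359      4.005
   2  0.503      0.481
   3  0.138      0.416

y_1 (drum 2) = 0.894

Drum 1:
Let ψ₁ = V/F and solve Σ zᵢ(Kᵢ−1)/(1+ψ₁(Kᵢ−1)) = 0.
g(0) = ΣzᵢKᵢ − 1 = 0.737 and g(1) = 1 − Σzᵢ/Kᵢ = -0.467, so a root lies in (0, 1).
Newton iteration, ψ₁⁰ = 0.57:
  ψ₁ = 0.570: g = -0.0939, g' = -0.819 → ψ₁ = 0.455
  ψ₁ = 0.455: g = 0.0038, g' = -0.898 → ψ₁ = 0.460
Converged at ψ₁ = 0.460.
Drum-1 compositions:
  1: x = 0.151, y = 0.604
  2: x = 0.661, y = 0.318
  3: x = 0.189, y = 0.078
Drum-2 feed = drum-1 vapor: z₂ = (0.6038, 0.3178, 0.0785).
Drum 2:
Material balance + equilibrium reduce to Σ zᵢ(Kᵢ−1)/(1+ψ₂(Kᵢ−1)) = 0.
Check two-phase: ΣzᵢKᵢ = 1.171 > 1 and Σzᵢ/Kᵢ = 2.226 > 1, so g(0) = 0.171 > 0 and g(1) = -1.226 < 0.
Newton–Raphson from ψ₂ = 0.5:
  ψ₂ = 0.500: g = -0.1716, g' = -0.873 → ψ₂ = 0.304
  ψ₂ = 0.304: g = -0.0222, g' = -0.679 → ψ₂ = 0.271
  ψ₂ = 0.271: g = -0.0003, g' = -0.662 → ψ₂ = 0.270
Converged at ψ₂ = 0.270.
  1: x = 0.496, y = 0.894
  2: x = 0.403, y = 0.087
  3: x = 0.101, y = 0.019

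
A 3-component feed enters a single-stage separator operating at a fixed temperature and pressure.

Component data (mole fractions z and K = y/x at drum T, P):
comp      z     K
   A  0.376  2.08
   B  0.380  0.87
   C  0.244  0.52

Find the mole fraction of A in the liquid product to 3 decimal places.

Newton–Raphson from ψ = 0.5:
  ψ = 0.500: g = 0.0567, g' = -0.290 → ψ = 0.696
  ψ = 0.696: g = 0.0016, g' = -0.277 → ψ = 0.702
Converged at ψ = 0.702.
Compositions from xᵢ = zᵢ/(1+ψ(Kᵢ−1)), yᵢ = Kᵢxᵢ:
  A: x = 0.214, y = 0.445
  B: x = 0.418, y = 0.364
  C: x = 0.368, y = 0.191

x_A = 0.214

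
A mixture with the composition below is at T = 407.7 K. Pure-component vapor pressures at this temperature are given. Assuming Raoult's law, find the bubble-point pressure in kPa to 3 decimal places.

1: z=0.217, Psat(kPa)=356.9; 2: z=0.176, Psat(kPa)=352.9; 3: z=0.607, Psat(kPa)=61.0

At the bubble point ψ → 0, so ΣzᵢKᵢ = 1 with Kᵢ = Pᵢˢᵃᵗ/P ⇒ P = ΣzᵢPᵢˢᵃᵗ.
P = 0.217·356.9 + 0.176·352.9 + 0.607·61.0 = 176.585 kPa

Pbub = 176.585 kPa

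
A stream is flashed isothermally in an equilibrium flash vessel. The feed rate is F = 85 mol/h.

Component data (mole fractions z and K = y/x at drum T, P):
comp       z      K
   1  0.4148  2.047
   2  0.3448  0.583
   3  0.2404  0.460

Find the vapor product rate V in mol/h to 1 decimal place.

Material balance + equilibrium reduce to Σ zᵢ(Kᵢ−1)/(1+β(Kᵢ−1)) = 0.
Check two-phase: ΣzᵢKᵢ = 1.1607 > 1 and Σzᵢ/Kᵢ = 1.3167 > 1, so g(0) = 0.1607 > 0 and g(1) = -0.3167 < 0.
Newton–Raphson from β = 0.5:
  β = 0.5000: g = -0.07442, g' = -0.4232 → β = 0.3241
  β = 0.3241: g = 0.00065, g' = -0.4366 → β = 0.3256
Converged at β = 0.3256.
Then V = β·F = 0.3256·85 = 27.7 mol/h and L = F − V = 57.3 mol/h.

V = 27.7 mol/h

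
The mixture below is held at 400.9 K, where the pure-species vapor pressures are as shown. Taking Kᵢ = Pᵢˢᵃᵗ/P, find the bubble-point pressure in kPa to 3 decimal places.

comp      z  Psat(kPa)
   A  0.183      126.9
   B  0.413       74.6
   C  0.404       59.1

Pbub = 77.909 kPa

At the bubble point ψ → 0, so ΣzᵢKᵢ = 1 with Kᵢ = Pᵢˢᵃᵗ/P ⇒ P = ΣzᵢPᵢˢᵃᵗ.
P = 0.183·126.9 + 0.413·74.6 + 0.404·59.1 = 77.909 kPa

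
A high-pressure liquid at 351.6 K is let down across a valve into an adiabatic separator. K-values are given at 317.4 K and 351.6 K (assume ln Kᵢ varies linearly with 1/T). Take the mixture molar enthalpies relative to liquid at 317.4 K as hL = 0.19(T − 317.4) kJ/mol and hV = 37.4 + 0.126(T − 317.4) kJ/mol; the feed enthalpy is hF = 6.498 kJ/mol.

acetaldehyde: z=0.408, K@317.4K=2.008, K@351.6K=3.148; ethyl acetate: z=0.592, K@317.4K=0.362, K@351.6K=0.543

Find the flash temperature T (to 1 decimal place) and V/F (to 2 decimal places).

T = 322.3 K, V/F = 0.15

Adiabatic flash: solve Rachford–Rice at each trial T, then check hF = ψ·hV(T) + (1−ψ)·hL(T).
  T = 317.4 K: K = (2.008, 0.362), RR gives ψ = 0.052, H_out = 1.952 kJ/mol
  T = 351.6 K: K = (3.148, 0.543), RR gives ψ = 0.617, H_out = 28.229 kJ/mol
  T = 334.5 K: K = (2.543, 0.448), RR gives ψ = 0.355, H_out = 16.155 kJ/mol
  T = 325.9 K: K = (2.265, 0.404), RR gives ψ = 0.216, H_out = 9.583 kJ/mol
  T = 321.6 K: K = (2.133, 0.382), RR gives ψ = 0.138, H_out = 5.920 kJ/mol
  T = 323.8 K: K = (2.200, 0.393), RR gives ψ = 0.179, H_out = 7.836 kJ/mol
Linear interpolation between T = 321.6 (H_out = 5.920) and T = 323.8 (H_out = 7.836) on hF = 6.498 gives T ≈ 322.3 K, at which ψ = 0.15.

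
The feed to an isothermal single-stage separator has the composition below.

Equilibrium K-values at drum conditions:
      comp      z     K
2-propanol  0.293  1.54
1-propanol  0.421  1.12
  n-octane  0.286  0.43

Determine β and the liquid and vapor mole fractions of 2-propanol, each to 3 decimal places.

β = 0.242, x_2-propanol = 0.259, y_2-propanol = 0.399

Material balance + equilibrium reduce to Σ zᵢ(Kᵢ−1)/(1+β(Kᵢ−1)) = 0.
Check two-phase: ΣzᵢKᵢ = 1.046 > 1 and Σzᵢ/Kᵢ = 1.231 > 1, so g(0) = 0.046 > 0 and g(1) = -0.231 < 0.
Newton iteration, β⁰ = 0.5:
  β = 0.500: g = -0.0558, g' = -0.240 → β = 0.268
  β = 0.268: g = -0.0052, g' = -0.200 → β = 0.242
Converged at β = 0.242.
Compositions from xᵢ = zᵢ/(1+β(Kᵢ−1)), yᵢ = Kᵢxᵢ:
  2-propanol: x = 0.259, y = 0.399
  1-propanol: x = 0.409, y = 0.458
  n-octane: x = 0.332, y = 0.143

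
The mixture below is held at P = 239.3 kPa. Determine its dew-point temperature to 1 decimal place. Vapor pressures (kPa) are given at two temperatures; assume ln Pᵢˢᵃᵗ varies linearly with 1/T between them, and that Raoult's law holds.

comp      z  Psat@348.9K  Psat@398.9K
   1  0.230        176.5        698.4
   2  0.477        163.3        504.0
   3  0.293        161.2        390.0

Dew-point temperature: Σzᵢ·P/Pᵢˢᵃᵗ(T) = 1. Interpolate ln Pᵢˢᵃᵗ = aᵢ + bᵢ/T.
  T = 348.9 K: ΣzᵢP/Pᵢˢᵃᵗ = 1.4458
  T = 398.9 K: ΣzᵢP/Pᵢˢᵃᵗ = 0.4851
  T = 373.9 K: ΣzᵢP/Pᵢˢᵃᵗ = 0.8044
  T = 361.4 K: ΣzᵢP/Pᵢˢᵃᵗ = 1.0664
  T = 367.6 K: ΣzᵢP/Pᵢˢᵃᵗ = 0.9248
  T = 364.5 K: ΣzᵢP/Pᵢˢᵃᵗ = 0.9924
  T = 362.9 K: ΣzᵢP/Pᵢˢᵃᵗ = 1.0297
Interpolating between 362.9 K and 364.5 K gives T ≈ 364.2 K.

T = 364.2 K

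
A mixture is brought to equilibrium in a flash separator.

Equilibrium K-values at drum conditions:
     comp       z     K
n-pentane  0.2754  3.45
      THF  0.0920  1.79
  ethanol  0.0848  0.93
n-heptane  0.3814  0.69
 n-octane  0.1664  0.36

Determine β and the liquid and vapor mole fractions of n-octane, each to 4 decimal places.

β = 0.5965, x_n-octane = 0.2692, y_n-octane = 0.0969

Material balance + equilibrium reduce to Σ zᵢ(Kᵢ−1)/(1+β(Kᵢ−1)) = 0.
g(0) = ΣzᵢKᵢ − 1 = 0.5167 and g(1) = 1 − Σzᵢ/Kᵢ = -0.2374, so a root lies in (0, 1).
Iterate (Newton) starting at β = 0.63:
  β = 0.6300: g = -0.01778, g' = -0.5295 → β = 0.5964
  β = 0.5964: g = 0.00005, g' = -0.5333 → β = 0.5965
Converged at β = 0.5965.
Compositions from xᵢ = zᵢ/(1+β(Kᵢ−1)), yᵢ = Kᵢxᵢ:
  n-pentane: x = 0.1119, y = 0.3860
  THF: x = 0.0625, y = 0.1119
  ethanol: x = 0.0885, y = 0.0823
  n-heptane: x = 0.4679, y = 0.3229
  n-octane: x = 0.2692, y = 0.0969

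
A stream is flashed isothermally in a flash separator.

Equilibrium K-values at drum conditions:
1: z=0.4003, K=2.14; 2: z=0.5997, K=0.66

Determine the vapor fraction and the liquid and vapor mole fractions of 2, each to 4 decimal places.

ψ = 0.6513, x_2 = 0.7703, y_2 = 0.5084

Binary case is linear: z₁(K₁−1)(1+ψ(K₂−1)) + z₂(K₂−1)(1+ψ(K₁−1)) = 0
⇒ ψ = [z₁(K₁−1)+z₂(K₂−1)] / [−(K₁−1)(K₂−1)] = 0.25244/0.38760 = 0.6513
Compositions from xᵢ = zᵢ/(1+ψ(Kᵢ−1)), yᵢ = Kᵢxᵢ:
  1: x = 0.2297, y = 0.4916
  2: x = 0.7703, y = 0.5084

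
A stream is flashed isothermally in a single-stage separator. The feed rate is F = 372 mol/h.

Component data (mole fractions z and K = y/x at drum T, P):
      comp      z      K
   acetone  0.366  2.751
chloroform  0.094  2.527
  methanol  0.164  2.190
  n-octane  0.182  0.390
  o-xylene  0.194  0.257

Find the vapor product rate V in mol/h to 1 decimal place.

Rachford–Rice: g(β) = Σ zᵢ(Kᵢ−1)/(1+β(Kᵢ−1)) = 0.
Feasibility: ΣzᵢKᵢ = 1.724, Σzᵢ/Kᵢ = 1.467 — both > 1, two phases present.
Newton iteration, β⁰ = 0.5:
  β = 0.500: g = 0.1564, g' = -0.892 → β = 0.675
  β = 0.675: g = -0.0055, g' = -0.987 → β = 0.670
Converged at β = 0.670.
Then V = β·F = 0.6696·372 = 249.1 mol/h and L = F − V = 122.9 mol/h.

V = 249.1 mol/h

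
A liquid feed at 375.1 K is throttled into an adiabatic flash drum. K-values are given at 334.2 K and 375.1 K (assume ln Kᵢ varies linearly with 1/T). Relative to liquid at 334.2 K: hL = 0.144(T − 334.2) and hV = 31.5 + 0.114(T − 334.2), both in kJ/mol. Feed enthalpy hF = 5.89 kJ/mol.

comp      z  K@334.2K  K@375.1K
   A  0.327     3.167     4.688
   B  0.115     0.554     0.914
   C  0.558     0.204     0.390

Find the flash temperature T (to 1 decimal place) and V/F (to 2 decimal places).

T = 338.9 K, V/F = 0.17

Adiabatic flash: solve Rachford–Rice at each trial T, then check hF = ψ·hV(T) + (1−ψ)·hL(T).
  T = 334.2 K: K = (3.167, 0.554, 0.204), RR gives ψ = 0.132, H_out = 4.162 kJ/mol
  T = 375.1 K: K = (4.688, 0.914, 0.390), RR gives ψ = 0.425, H_out = 18.754 kJ/mol
  T = 354.6 K: K = (3.895, 0.721, 0.287), RR gives ψ = 0.273, H_out = 11.376 kJ/mol
  T = 344.4 K: K = (3.523, 0.635, 0.243), RR gives ψ = 0.204, H_out = 7.831 kJ/mol
  T = 339.3 K: K = (3.343, 0.594, 0.223), RR gives ψ = 0.169, H_out = 6.023 kJ/mol
  T = 336.8 K: K = (3.256, 0.574, 0.214), RR gives ψ = 0.151, H_out = 5.119 kJ/mol
  T = 338.1 K: K = (3.301, 0.584, 0.218), RR gives ψ = 0.160, H_out = 5.590 kJ/mol
Linear interpolation between T = 338.1 (H_out = 5.590) and T = 339.3 (H_out = 6.023) on hF = 5.89 gives T ≈ 338.9 K, at which ψ = 0.17.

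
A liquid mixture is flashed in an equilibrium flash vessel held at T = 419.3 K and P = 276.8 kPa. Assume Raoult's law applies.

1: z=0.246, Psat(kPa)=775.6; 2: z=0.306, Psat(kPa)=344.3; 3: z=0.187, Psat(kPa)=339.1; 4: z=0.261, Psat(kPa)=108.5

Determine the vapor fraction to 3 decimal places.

Raoult's law: Kᵢ = Pᵢˢᵃᵗ/P = Pᵢˢᵃᵗ/276.8.
  K_1 = 775.6/276.8 = 2.80202, K_2 = 344.3/276.8 = 1.24386, K_3 = 339.1/276.8 = 1.22507, K_4 = 108.5/276.8 = 0.39198
Material balance + equilibrium reduce to Σ zᵢ(Kᵢ−1)/(1+ψ(Kᵢ−1)) = 0.
g(0) = ΣzᵢKᵢ − 1 = 0.401 and g(1) = 1 − Σzᵢ/Kᵢ = -0.152, so a root lies in (0, 1).
Newton iteration, ψ⁰ = 0.5:
  ψ = 0.500: g = 0.1095, g' = -0.442 → ψ = 0.748
  ψ = 0.748: g = -0.0029, g' = -0.489 → ψ = 0.742
Converged at ψ = 0.742.

ψ = 0.742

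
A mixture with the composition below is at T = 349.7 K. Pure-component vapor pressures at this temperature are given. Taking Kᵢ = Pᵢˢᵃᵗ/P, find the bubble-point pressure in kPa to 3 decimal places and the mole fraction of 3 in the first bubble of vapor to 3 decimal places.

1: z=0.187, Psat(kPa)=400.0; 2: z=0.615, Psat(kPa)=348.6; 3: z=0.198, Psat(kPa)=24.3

At the bubble point ψ → 0, so ΣzᵢKᵢ = 1 with Kᵢ = Pᵢˢᵃᵗ/P ⇒ P = ΣzᵢPᵢˢᵃᵗ.
P = 0.187·400.0 + 0.615·348.6 + 0.198·24.3 = 294.000 kPa
yᵢ = zᵢPᵢˢᵃᵗ/P ⇒ y_3 = 0.198·24.3/294.000 = 0.016

Pbub = 294.000 kPa, y_3 = 0.016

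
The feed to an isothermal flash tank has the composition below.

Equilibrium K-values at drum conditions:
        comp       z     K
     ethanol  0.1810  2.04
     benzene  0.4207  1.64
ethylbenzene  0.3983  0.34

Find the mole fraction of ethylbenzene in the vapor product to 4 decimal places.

y_ethylbenzene = 0.1809

Iterate (Newton) starting at ψ = 0.5:
  ψ = 0.5000: g = -0.06454, g' = -0.5701 → ψ = 0.3868
  ψ = 0.3868: g = -0.00293, g' = -0.5231 → ψ = 0.3812
Converged at ψ = 0.3812.
Compositions from xᵢ = zᵢ/(1+ψ(Kᵢ−1)), yᵢ = Kᵢxᵢ:
  ethanol: x = 0.1296, y = 0.2644
  benzene: x = 0.3382, y = 0.5546
  ethylbenzene: x = 0.5322, y = 0.1809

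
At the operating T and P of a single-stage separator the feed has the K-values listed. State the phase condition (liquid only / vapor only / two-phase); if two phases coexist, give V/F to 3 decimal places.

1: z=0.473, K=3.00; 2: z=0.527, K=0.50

two-phase, V/F = 0.683

ΣzᵢKᵢ = 1.683; Σzᵢ/Kᵢ = 1.212.
Both exceed 1, so a two-phase solution exists.
Rachford–Rice: g(ψ) = Σ zᵢ(Kᵢ−1)/(1+ψ(Kᵢ−1)) = 0.
Binary case is linear: z₁(K₁−1)(1+ψ(K₂−1)) + z₂(K₂−1)(1+ψ(K₁−1)) = 0
⇒ ψ = [z₁(K₁−1)+z₂(K₂−1)] / [−(K₁−1)(K₂−1)] = 0.6825/1.0000 = 0.683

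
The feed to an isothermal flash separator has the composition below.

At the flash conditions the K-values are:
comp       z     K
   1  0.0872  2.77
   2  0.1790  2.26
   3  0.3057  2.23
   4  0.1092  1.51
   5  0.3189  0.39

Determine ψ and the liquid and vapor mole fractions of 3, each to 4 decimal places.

Newton–Raphson from ψ = 0.5:
  ψ = 0.5000: g = 0.21755, g' = -0.6249 → ψ = 0.8482
  ψ = 0.8482: g = -0.00943, g' = -0.7441 → ψ = 0.8355
  ψ = 0.8355: g = -0.00008, g' = -0.7319 → ψ = 0.8354
Converged at ψ = 0.8354.
Compositions from xᵢ = zᵢ/(1+ψ(Kᵢ−1)), yᵢ = Kᵢxᵢ:
  1: x = 0.0352, y = 0.0975
  2: x = 0.0872, y = 0.1971
  3: x = 0.1508, y = 0.3362
  4: x = 0.0766, y = 0.1156
  5: x = 0.6503, y = 0.2536

ψ = 0.8354, x_3 = 0.1508, y_3 = 0.3362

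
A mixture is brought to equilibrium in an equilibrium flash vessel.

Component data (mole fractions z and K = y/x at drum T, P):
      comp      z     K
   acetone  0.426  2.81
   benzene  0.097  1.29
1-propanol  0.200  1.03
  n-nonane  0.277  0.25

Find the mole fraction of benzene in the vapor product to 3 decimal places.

y_benzene = 0.106

Material balance + equilibrium reduce to Σ zᵢ(Kᵢ−1)/(1+β(Kᵢ−1)) = 0.
Feasibility: ΣzᵢKᵢ = 1.597, Σzᵢ/Kᵢ = 1.529 — both > 1, two phases present.
Iterate (Newton) starting at β = 0.5:
  β = 0.500: g = 0.1028, g' = -0.790 → β = 0.630
  β = 0.630: g = -0.0041, g' = -0.871 → β = 0.626
  β = 0.626: g = -0.0000, g' = -0.866 → β = 0.625
Converged at β = 0.625.
Compositions from xᵢ = zᵢ/(1+β(Kᵢ−1)), yᵢ = Kᵢxᵢ:
  acetone: x = 0.200, y = 0.561
  benzene: x = 0.082, y = 0.106
  1-propanol: x = 0.196, y = 0.202
  n-nonane: x = 0.522, y = 0.130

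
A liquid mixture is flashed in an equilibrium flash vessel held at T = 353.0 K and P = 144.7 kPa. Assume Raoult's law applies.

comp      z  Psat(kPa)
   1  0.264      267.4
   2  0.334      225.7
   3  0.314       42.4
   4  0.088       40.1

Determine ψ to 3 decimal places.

ψ = 0.253

Raoult's law: Kᵢ = Pᵢˢᵃᵗ/P = Pᵢˢᵃᵗ/144.7.
  K_1 = 267.4/144.7 = 1.84796, K_2 = 225.7/144.7 = 1.55978, K_3 = 42.4/144.7 = 0.29302, K_4 = 40.1/144.7 = 0.27713
Material balance + equilibrium reduce to Σ zᵢ(Kᵢ−1)/(1+ψ(Kᵢ−1)) = 0.
Feasibility: ΣzᵢKᵢ = 1.125, Σzᵢ/Kᵢ = 1.746 — both > 1, two phases present.
Newton–Raphson from ψ = 0.69:
  ψ = 0.690: g = -0.2842, g' = -0.911 → ψ = 0.378
  ψ = 0.378: g = -0.0667, g' = -0.560 → ψ = 0.259
  ψ = 0.259: g = -0.0031, g' = -0.512 → ψ = 0.253
Converged at ψ = 0.253.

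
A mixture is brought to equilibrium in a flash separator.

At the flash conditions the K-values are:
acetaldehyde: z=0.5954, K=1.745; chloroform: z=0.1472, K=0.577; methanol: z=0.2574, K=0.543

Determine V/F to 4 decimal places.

Rachford–Rice: g(V/F) = Σ zᵢ(Kᵢ−1)/(1+V/F(Kᵢ−1)) = 0.
g(0) = ΣzᵢKᵢ − 1 = 0.2637 and g(1) = 1 − Σzᵢ/Kᵢ = -0.0703, so a root lies in (0, 1).
Newton–Raphson from V/F = 0.46:
  V/F = 0.4600: g = 0.10411, g' = -0.3101 → V/F = 0.7957
  V/F = 0.7957: g = -0.00023, g' = -0.3229 → V/F = 0.7950
Converged at V/F = 0.7950.

V/F = 0.7950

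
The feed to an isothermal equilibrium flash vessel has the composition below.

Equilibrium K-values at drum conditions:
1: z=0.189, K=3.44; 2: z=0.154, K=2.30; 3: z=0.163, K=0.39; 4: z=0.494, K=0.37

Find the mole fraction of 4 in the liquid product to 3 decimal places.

Rachford–Rice: g(V/F) = Σ zᵢ(Kᵢ−1)/(1+V/F(Kᵢ−1)) = 0.
g(0) = ΣzᵢKᵢ − 1 = 0.251 and g(1) = 1 − Σzᵢ/Kᵢ = -0.875, so a root lies in (0, 1).
Iterate (Newton) starting at V/F = 0.61:
  V/F = 0.610: g = -0.3668, g' = -0.934 → V/F = 0.217
  V/F = 0.217: g = -0.0176, g' = -0.983 → V/F = 0.199
Converged at V/F = 0.199.
Compositions from xᵢ = zᵢ/(1+V/F(Kᵢ−1)), yᵢ = Kᵢxᵢ:
  1: x = 0.127, y = 0.437
  2: x = 0.122, y = 0.281
  3: x = 0.186, y = 0.072
  4: x = 0.565, y = 0.209

x_4 = 0.565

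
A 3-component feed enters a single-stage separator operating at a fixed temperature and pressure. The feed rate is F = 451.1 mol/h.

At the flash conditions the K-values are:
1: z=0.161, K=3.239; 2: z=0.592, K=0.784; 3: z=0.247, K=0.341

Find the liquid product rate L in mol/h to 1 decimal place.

Let β = V/F and solve Σ zᵢ(Kᵢ−1)/(1+β(Kᵢ−1)) = 0.
Check two-phase: ΣzᵢKᵢ = 1.070 > 1 and Σzᵢ/Kᵢ = 1.529 > 1, so g(0) = 0.070 > 0 and g(1) = -0.529 < 0.
Newton–Raphson from β = 0.42:
  β = 0.420: g = -0.1799, g' = -0.453 → β = 0.023
  β = 0.023: g = 0.0493, g' = -0.869 → β = 0.079
  β = 0.079: g = 0.0042, g' = -0.730 → β = 0.085
Converged at β = 0.085.
Then V = β·F = 0.0852·451.1 = 38.4 mol/h and L = F − V = 412.7 mol/h.

L = 412.7 mol/h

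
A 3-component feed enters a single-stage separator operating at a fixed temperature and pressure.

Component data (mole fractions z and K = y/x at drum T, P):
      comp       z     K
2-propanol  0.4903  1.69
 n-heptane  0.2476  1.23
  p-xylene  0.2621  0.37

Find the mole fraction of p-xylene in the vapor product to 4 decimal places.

Material balance + equilibrium reduce to Σ zᵢ(Kᵢ−1)/(1+β(Kᵢ−1)) = 0.
Check two-phase: ΣzᵢKᵢ = 1.2301 > 1 and Σzᵢ/Kᵢ = 1.1998 > 1, so g(0) = 0.2301 > 0 and g(1) = -0.1998 < 0.
Newton iteration, β⁰ = 0.5:
  β = 0.5000: g = 0.06155, g' = -0.3613 → β = 0.6704
  β = 0.6704: g = -0.00519, g' = -0.4307 → β = 0.6583
  β = 0.6583: g = -0.00004, g' = -0.4240 → β = 0.6582
Converged at β = 0.6582.
Compositions from xᵢ = zᵢ/(1+β(Kᵢ−1)), yᵢ = Kᵢxᵢ:
  2-propanol: x = 0.3372, y = 0.5698
  n-heptane: x = 0.2150, y = 0.2645
  p-xylene: x = 0.4478, y = 0.1657

y_p-xylene = 0.1657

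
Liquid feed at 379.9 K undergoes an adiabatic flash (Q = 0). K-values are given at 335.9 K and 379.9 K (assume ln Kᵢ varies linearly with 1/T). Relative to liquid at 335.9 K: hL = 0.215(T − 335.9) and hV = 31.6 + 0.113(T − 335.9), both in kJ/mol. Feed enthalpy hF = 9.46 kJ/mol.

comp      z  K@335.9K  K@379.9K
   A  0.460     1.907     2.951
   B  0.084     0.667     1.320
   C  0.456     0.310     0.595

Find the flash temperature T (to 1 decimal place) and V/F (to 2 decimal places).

T = 342.7 K, V/F = 0.26

Adiabatic flash: solve Rachford–Rice at each trial T, then check hF = ψ·hV(T) + (1−ψ)·hL(T).
  T = 335.9 K: K = (1.907, 0.667, 0.310), RR gives ψ = 0.127, H_out = 4.016 kJ/mol
  T = 379.9 K: K = (2.951, 1.320, 0.595), RR gives ψ = 1.000, H_out = 36.572 kJ/mol
  T = 357.9 K: K = (2.404, 0.958, 0.438), RR gives ψ = 0.533, H_out = 20.384 kJ/mol
  T = 346.9 K: K = (2.149, 0.804, 0.371), RR gives ψ = 0.336, H_out = 12.593 kJ/mol
  T = 341.4 K: K = (2.026, 0.733, 0.339), RR gives ψ = 0.235, H_out = 8.473 kJ/mol
  T = 344.1 K: K = (2.086, 0.768, 0.355), RR gives ψ = 0.285, H_out = 10.528 kJ/mol
  T = 342.8 K: K = (2.057, 0.751, 0.347), RR gives ψ = 0.261, H_out = 9.547 kJ/mol
Linear interpolation between T = 341.4 (H_out = 8.473) and T = 342.8 (H_out = 9.547) on hF = 9.46 gives T ≈ 342.7 K, at which ψ = 0.26.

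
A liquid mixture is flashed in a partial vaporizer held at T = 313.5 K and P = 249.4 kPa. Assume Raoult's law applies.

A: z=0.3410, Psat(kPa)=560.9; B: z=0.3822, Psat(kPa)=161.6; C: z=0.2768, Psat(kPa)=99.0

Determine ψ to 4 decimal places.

Raoult's law: Kᵢ = Pᵢˢᵃᵗ/P = Pᵢˢᵃᵗ/249.4.
  K_A = 560.9/249.4 = 2.248998, K_B = 161.6/249.4 = 0.647955, K_C = 99.0/249.4 = 0.396953
Rachford–Rice: g(ψ) = Σ zᵢ(Kᵢ−1)/(1+ψ(Kᵢ−1)) = 0.
Feasibility: ΣzᵢKᵢ = 1.1244, Σzᵢ/Kᵢ = 1.4388 — both > 1, two phases present.
Iterate (Newton) starting at ψ = 0.5:
  ψ = 0.5000: g = -0.14010, g' = -0.4777 → ψ = 0.2067
  ψ = 0.2067: g = 0.00271, g' = -0.5225 → ψ = 0.2119
Converged at ψ = 0.2119.

ψ = 0.2119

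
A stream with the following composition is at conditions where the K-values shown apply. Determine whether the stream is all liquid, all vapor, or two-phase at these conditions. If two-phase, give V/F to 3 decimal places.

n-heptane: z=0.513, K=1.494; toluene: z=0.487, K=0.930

all vapor

ΣzᵢKᵢ = 1.219; Σzᵢ/Kᵢ = 0.867.
Since Σzᵢ/Kᵢ < 1 the mixture is above its dew point — single vapor phase.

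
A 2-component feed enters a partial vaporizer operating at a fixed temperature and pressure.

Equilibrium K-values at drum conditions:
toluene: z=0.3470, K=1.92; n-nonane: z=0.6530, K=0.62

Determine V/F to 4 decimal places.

V/F = 0.2034

Binary case is linear: z₁(K₁−1)(1+V/F(K₂−1)) + z₂(K₂−1)(1+V/F(K₁−1)) = 0
⇒ V/F = [z₁(K₁−1)+z₂(K₂−1)] / [−(K₁−1)(K₂−1)] = 0.07110/0.34960 = 0.2034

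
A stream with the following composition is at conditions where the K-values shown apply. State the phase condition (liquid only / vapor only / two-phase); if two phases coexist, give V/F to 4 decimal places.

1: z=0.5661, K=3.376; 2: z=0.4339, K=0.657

ΣzᵢKᵢ = 2.1962; Σzᵢ/Kᵢ = 0.8281.
Since Σzᵢ/Kᵢ < 1 the mixture is above its dew point — single vapor phase.

vapor only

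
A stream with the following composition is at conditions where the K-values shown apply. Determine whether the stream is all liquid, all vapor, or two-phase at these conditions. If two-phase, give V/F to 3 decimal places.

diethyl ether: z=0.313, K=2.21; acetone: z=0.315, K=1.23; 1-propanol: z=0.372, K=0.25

two-phase, V/F = 0.276

ΣzᵢKᵢ = 1.172; Σzᵢ/Kᵢ = 1.886.
Both exceed 1, so a two-phase solution exists.
Material balance + equilibrium reduce to Σ zᵢ(Kᵢ−1)/(1+ψ(Kᵢ−1)) = 0.
Iterate (Newton) starting at ψ = 0.5:
  ψ = 0.500: g = -0.1455, g' = -0.727 → ψ = 0.300
  ψ = 0.300: g = -0.0143, g' = -0.610 → ψ = 0.276
Converged at ψ = 0.276.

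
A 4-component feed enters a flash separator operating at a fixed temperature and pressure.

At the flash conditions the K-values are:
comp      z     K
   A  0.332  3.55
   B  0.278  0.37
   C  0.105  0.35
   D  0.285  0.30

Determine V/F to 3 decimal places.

Newton iteration, V/F⁰ = 0.51:
  V/F = 0.510: g = -0.3024, g' = -1.084 → V/F = 0.231
  V/F = 0.231: g = 0.0093, g' = -1.266 → V/F = 0.239
Converged at V/F = 0.239.

V/F = 0.239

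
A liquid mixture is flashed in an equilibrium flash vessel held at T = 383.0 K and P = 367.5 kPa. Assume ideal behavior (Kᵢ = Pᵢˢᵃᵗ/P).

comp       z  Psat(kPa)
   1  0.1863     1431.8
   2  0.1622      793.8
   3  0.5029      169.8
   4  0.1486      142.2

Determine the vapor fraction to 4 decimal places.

ψ = 0.2931

Raoult's law: Kᵢ = Pᵢˢᵃᵗ/P = Pᵢˢᵃᵗ/367.5.
  K_1 = 1431.8/367.5 = 3.896054, K_2 = 793.8/367.5 = 2.160000, K_3 = 169.8/367.5 = 0.462041, K_4 = 142.2/367.5 = 0.386939
Rachford–Rice: g(ψ) = Σ zᵢ(Kᵢ−1)/(1+ψ(Kᵢ−1)) = 0.
g(0) = ΣzᵢKᵢ − 1 = 0.3660 and g(1) = 1 − Σzᵢ/Kᵢ = -0.5954, so a root lies in (0, 1).
Iterate (Newton) starting at ψ = 0.46:
  ψ = 0.4600: g = -0.13236, g' = -0.7454 → ψ = 0.2824
  ψ = 0.2824: g = 0.00931, g' = -0.8807 → ψ = 0.2930
  ψ = 0.2930: g = 0.00007, g' = -0.8669 → ψ = 0.2931
Converged at ψ = 0.2931.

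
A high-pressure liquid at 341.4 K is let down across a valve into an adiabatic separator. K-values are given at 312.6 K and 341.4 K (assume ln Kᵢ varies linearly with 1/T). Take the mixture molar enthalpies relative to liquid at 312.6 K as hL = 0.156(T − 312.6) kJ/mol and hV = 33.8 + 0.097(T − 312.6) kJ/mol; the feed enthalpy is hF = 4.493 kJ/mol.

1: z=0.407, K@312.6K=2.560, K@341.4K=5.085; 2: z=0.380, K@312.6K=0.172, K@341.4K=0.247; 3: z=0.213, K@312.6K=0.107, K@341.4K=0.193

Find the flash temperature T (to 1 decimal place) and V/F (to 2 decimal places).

T = 314.3 K, V/F = 0.13

Adiabatic flash: solve Rachford–Rice at each trial T, then check hF = ψ·hV(T) + (1−ψ)·hL(T).
  T = 312.6 K: K = (2.560, 0.172, 0.107), RR gives ψ = 0.098, H_out = 3.308 kJ/mol
  T = 341.4 K: K = (5.085, 0.247, 0.193), RR gives ψ = 0.382, H_out = 16.740 kJ/mol
  T = 327.0 K: K = (3.663, 0.208, 0.146), RR gives ψ = 0.277, H_out = 11.366 kJ/mol
  T = 319.8 K: K = (3.075, 0.189, 0.125), RR gives ψ = 0.202, H_out = 7.874 kJ/mol
  T = 316.2 K: K = (2.808, 0.181, 0.116), RR gives ψ = 0.155, H_out = 5.768 kJ/mol
  T = 314.4 K: K = (2.682, 0.176, 0.111), RR gives ψ = 0.128, H_out = 4.589 kJ/mol
Linear interpolation between T = 312.6 (H_out = 3.308) and T = 314.4 (H_out = 4.589) on hF = 4.493 gives T ≈ 314.3 K, at which ψ = 0.13.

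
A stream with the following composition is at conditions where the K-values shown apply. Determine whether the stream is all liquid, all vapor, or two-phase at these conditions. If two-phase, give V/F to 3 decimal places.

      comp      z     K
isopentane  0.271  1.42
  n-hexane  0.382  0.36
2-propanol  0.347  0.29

ΣzᵢKᵢ = 0.623; Σzᵢ/Kᵢ = 2.449.
Since ΣzᵢKᵢ < 1 the mixture is below its bubble point — single liquid phase.

all liquid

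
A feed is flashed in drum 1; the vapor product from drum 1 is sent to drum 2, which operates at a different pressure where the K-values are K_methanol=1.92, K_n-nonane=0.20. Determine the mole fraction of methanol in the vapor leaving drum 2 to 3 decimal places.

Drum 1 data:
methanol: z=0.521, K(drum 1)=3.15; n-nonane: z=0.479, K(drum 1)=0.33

y_methanol (drum 2) = 0.893

Drum 1:
Material balance + equilibrium reduce to Σ zᵢ(Kᵢ−1)/(1+ψ₁(Kᵢ−1)) = 0.
Feasibility: ΣzᵢKᵢ = 1.799, Σzᵢ/Kᵢ = 1.617 — both > 1, two phases present.
Binary case is linear: z₁(K₁−1)(1+ψ₁(K₂−1)) + z₂(K₂−1)(1+ψ₁(K₁−1)) = 0
⇒ ψ₁ = [z₁(K₁−1)+z₂(K₂−1)] / [−(K₁−1)(K₂−1)] = 0.7992/1.4405 = 0.555
Drum-1 compositions:
  methanol: x = 0.238, y = 0.748
  n-nonane: x = 0.762, y = 0.252
Drum-2 feed = drum-1 vapor: z₂ = (0.7484, 0.2516).
Drum 2:
Material balance + equilibrium reduce to Σ zᵢ(Kᵢ−1)/(1+ψ₂(Kᵢ−1)) = 0.
Feasibility: ΣzᵢKᵢ = 1.487, Σzᵢ/Kᵢ = 1.648 — both > 1, two phases present.
Newton–Raphson from ψ₂ = 0.46:
  ψ₂ = 0.460: g = 0.1653, g' = -0.716 → ψ₂ = 0.691
  ψ₂ = 0.691: g = -0.0291, g' = -1.042 → ψ₂ = 0.663
  ψ₂ = 0.663: g = -0.0010, g' = -0.975 → ψ₂ = 0.662
Converged at ψ₂ = 0.662.
  methanol: x = 0.465, y = 0.893
  n-nonane: x = 0.535, y = 0.107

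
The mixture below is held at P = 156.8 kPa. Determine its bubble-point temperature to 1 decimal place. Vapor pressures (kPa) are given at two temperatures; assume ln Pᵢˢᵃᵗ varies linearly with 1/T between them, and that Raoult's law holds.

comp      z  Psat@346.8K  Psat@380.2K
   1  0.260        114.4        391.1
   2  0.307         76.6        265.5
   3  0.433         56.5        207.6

T = 364.7 K

Bubble-point temperature: ΣzᵢPᵢˢᵃᵗ(T) = P. Interpolate ln Pᵢˢᵃᵗ = aᵢ + bᵢ/T.
  T = 346.8 K: ΣzᵢPᵢˢᵃᵗ = 77.72 kPa
  T = 380.2 K: ΣzᵢPᵢˢᵃᵗ = 273.09 kPa
  T = 363.5 K: ΣzᵢPᵢˢᵃᵗ = 149.94 kPa
  T = 371.9 K: ΣzᵢPᵢˢᵃᵗ = 204.08 kPa
  T = 367.7 K: ΣzᵢPᵢˢᵃᵗ = 175.23 kPa
  T = 365.6 K: ΣzᵢPᵢˢᵃᵗ = 162.16 kPa
Interpolating between 363.5 K and 365.6 K gives T ≈ 364.7 K.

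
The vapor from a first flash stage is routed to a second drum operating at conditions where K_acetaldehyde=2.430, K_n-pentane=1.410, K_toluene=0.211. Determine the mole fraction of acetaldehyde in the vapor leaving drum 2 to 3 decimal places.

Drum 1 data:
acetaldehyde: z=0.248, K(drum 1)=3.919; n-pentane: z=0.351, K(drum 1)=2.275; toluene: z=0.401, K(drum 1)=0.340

y_acetaldehyde (drum 2) = 0.417

Drum 1:
Iterate (Newton) starting at ψ₁ = 0.5:
  ψ₁ = 0.500: g = 0.1726, g' = -0.951 → ψ₁ = 0.681
  ψ₁ = 0.681: g = 0.0006, g' = -0.977 → ψ₁ = 0.682
Converged at ψ₁ = 0.682.
Drum-1 compositions:
  acetaldehyde: x = 0.083, y = 0.325
  n-pentane: x = 0.188, y = 0.427
  toluene: x = 0.729, y = 0.248
Drum-2 feed = drum-1 vapor: z₂ = (0.3249, 0.4271, 0.2480).
Drum 2:
Let ψ₂ = V/F and solve Σ zᵢ(Kᵢ−1)/(1+ψ₂(Kᵢ−1)) = 0.
g(0) = ΣzᵢKᵢ − 1 = 0.444 and g(1) = 1 − Σzᵢ/Kᵢ = -0.612, so a root lies in (0, 1).
Newton–Raphson from ψ₂ = 0.55:
  ψ₂ = 0.550: g = 0.0573, g' = -0.738 → ψ₂ = 0.628
  ψ₂ = 0.628: g = -0.0035, g' = -0.836 → ψ₂ = 0.624
  ψ₂ = 0.624: g = -0.0000, g' = -0.829 → ψ₂ = 0.623
Converged at ψ₂ = 0.623.
  acetaldehyde: x = 0.172, y = 0.417
  n-pentane: x = 0.340, y = 0.480
  toluene: x = 0.488, y = 0.103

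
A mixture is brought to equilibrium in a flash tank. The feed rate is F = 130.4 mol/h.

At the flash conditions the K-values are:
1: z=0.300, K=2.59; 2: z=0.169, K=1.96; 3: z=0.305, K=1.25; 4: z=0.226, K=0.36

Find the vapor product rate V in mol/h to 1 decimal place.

V = 118.2 mol/h

Let ψ = V/F and solve Σ zᵢ(Kᵢ−1)/(1+ψ(Kᵢ−1)) = 0.
g(0) = ΣzᵢKᵢ − 1 = 0.571 and g(1) = 1 − Σzᵢ/Kᵢ = -0.074, so a root lies in (0, 1).
Iterate (Newton) starting at ψ = 0.5:
  ψ = 0.500: g = 0.2304, g' = -0.522 → ψ = 0.942
  ψ = 0.942: g = -0.0261, g' = -0.763 → ψ = 0.907
  ψ = 0.907: g = -0.0009, g' = -0.711 → ψ = 0.906
Converged at ψ = 0.906.
Then V = ψ·F = 0.9062·130.4 = 118.2 mol/h and L = F − V = 12.2 mol/h.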